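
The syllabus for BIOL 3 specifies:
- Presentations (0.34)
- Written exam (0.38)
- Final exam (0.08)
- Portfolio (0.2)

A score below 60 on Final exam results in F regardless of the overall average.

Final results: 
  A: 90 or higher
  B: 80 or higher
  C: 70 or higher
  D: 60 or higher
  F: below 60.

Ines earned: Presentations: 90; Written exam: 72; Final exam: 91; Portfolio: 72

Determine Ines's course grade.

Final exam score 91 ≥ 60: minimum met.
Weighted total:
  Presentations 90 × 0.34 = 30.6
  Written exam 72 × 0.38 = 27.36
  Final exam 91 × 0.08 = 7.28
  Portfolio 72 × 0.2 = 14.4
Sum = 79.64
79.64 is ≥ 70 and < 80 → C

C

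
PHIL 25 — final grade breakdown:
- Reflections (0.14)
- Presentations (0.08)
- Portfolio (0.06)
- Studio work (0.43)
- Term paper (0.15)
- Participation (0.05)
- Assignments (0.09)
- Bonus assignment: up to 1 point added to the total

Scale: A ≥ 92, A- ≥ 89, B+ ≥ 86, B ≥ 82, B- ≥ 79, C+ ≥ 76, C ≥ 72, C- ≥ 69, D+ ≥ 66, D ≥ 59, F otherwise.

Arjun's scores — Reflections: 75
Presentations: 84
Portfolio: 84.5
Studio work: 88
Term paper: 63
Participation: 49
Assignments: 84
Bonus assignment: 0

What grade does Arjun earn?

Weighted total:
  Reflections 75 × 0.14 = 10.5
  Presentations 84 × 0.08 = 6.72
  Portfolio 84.5 × 0.06 = 5.07
  Studio work 88 × 0.43 = 37.84
  Term paper 63 × 0.15 = 9.45
  Participation 49 × 0.05 = 2.45
  Assignments 84 × 0.09 = 7.56
Sum = 79.59
Bonus assignment: 79.59 + 0 = 79.59
79.59 is ≥ 79 and < 82 → B-

B-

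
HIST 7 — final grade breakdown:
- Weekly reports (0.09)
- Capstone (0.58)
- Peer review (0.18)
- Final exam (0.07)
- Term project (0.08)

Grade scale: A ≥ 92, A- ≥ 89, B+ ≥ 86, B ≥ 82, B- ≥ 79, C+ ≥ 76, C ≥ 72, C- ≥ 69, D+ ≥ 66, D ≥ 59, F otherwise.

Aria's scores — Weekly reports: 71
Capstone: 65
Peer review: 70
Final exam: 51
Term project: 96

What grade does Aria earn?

Weighted total:
  Weekly reports 71 × 0.09 = 6.39
  Capstone 65 × 0.58 = 37.7
  Peer review 70 × 0.18 = 12.6
  Final exam 51 × 0.07 = 3.57
  Term project 96 × 0.08 = 7.68
Sum = 67.94
67.94 is ≥ 66 and < 69 → D+

D+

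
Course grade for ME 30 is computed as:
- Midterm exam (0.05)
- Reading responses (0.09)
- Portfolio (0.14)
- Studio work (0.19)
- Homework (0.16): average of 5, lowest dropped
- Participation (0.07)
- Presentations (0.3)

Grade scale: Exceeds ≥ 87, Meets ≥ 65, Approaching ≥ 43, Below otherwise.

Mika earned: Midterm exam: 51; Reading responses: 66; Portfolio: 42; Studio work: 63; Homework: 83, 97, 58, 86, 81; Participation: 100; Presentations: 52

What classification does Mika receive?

Approaching

Homework: drop 58 → average of remaining 4 = 347/4 = 86.75
Weighted total:
  Midterm exam 51 × 0.05 = 2.55
  Reading responses 66 × 0.09 = 5.94
  Portfolio 42 × 0.14 = 5.88
  Studio work 63 × 0.19 = 11.97
  Homework 86.75 × 0.16 = 13.88
  Participation 100 × 0.07 = 7
  Presentations 52 × 0.3 = 15.6
Sum = 62.82
62.82 is ≥ 43 and < 65 → Approaching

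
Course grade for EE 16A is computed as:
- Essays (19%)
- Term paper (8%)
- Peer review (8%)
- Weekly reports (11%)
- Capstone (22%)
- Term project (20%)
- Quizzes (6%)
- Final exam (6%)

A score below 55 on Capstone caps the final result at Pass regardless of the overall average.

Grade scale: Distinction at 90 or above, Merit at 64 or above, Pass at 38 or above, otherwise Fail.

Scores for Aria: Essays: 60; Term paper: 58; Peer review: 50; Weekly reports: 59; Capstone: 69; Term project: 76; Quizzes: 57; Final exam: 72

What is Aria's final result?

Capstone score 69 ≥ 55: minimum met.
Weighted total:
  Essays 60 × 0.19 = 11.4
  Term paper 58 × 0.08 = 4.64
  Peer review 50 × 0.08 = 4
  Weekly reports 59 × 0.11 = 6.49
  Capstone 69 × 0.22 = 15.18
  Term project 76 × 0.2 = 15.2
  Quizzes 57 × 0.06 = 3.42
  Final exam 72 × 0.06 = 4.32
Sum = 64.65
64.65 is ≥ 64 and < 90 → Merit

Merit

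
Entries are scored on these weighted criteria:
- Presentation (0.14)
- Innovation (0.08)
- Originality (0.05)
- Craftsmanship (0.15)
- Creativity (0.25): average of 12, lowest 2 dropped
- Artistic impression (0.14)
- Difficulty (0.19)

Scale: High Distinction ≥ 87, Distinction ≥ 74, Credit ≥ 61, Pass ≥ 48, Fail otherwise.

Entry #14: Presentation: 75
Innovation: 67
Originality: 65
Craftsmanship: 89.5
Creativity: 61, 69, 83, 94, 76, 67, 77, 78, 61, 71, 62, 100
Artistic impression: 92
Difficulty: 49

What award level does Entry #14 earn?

Distinction

Creativity: drop 61, 61 → average of remaining 10 = 777/10 = 77.7
Weighted total:
  Presentation 75 × 0.14 = 10.5
  Innovation 67 × 0.08 = 5.36
  Originality 65 × 0.05 = 3.25
  Craftsmanship 89.5 × 0.15 = 13.425
  Creativity 77.7 × 0.25 = 19.425
  Artistic impression 92 × 0.14 = 12.88
  Difficulty 49 × 0.19 = 9.31
Sum = 74.15
74.15 is ≥ 74 and < 87 → Distinction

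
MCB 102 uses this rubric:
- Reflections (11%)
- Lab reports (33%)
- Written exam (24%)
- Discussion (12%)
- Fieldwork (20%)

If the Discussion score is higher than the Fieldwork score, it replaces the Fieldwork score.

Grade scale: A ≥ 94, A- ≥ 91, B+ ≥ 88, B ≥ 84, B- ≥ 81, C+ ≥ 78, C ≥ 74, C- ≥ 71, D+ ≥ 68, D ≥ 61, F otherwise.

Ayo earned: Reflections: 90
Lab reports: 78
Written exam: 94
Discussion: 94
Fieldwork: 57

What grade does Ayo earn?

B+

Discussion (94) > Fieldwork (57), so Fieldwork counts as 94.
Weighted total:
  Reflections 90 × 0.11 = 9.9
  Lab reports 78 × 0.33 = 25.74
  Written exam 94 × 0.24 = 22.56
  Discussion 94 × 0.12 = 11.28
  Fieldwork 94 × 0.2 = 18.8
Sum = 88.28
88.28 is ≥ 88 and < 91 → B+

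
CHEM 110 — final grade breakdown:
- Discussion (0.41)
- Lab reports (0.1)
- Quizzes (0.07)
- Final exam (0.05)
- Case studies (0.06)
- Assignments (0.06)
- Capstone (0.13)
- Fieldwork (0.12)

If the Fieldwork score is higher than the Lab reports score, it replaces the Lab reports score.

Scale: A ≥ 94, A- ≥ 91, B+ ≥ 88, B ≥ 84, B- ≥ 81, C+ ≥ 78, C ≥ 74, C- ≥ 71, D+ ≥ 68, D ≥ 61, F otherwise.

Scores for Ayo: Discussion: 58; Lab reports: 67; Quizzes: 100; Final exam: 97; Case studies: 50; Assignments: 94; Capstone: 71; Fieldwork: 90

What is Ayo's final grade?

Fieldwork (90) > Lab reports (67), so Lab reports counts as 90.
Weighted total:
  Discussion 58 × 0.41 = 23.78
  Lab reports 90 × 0.1 = 9
  Quizzes 100 × 0.07 = 7
  Final exam 97 × 0.05 = 4.85
  Case studies 50 × 0.06 = 3
  Assignments 94 × 0.06 = 5.64
  Capstone 71 × 0.13 = 9.23
  Fieldwork 90 × 0.12 = 10.8
Sum = 73.3
73.3 is ≥ 71 and < 74 → C-

C-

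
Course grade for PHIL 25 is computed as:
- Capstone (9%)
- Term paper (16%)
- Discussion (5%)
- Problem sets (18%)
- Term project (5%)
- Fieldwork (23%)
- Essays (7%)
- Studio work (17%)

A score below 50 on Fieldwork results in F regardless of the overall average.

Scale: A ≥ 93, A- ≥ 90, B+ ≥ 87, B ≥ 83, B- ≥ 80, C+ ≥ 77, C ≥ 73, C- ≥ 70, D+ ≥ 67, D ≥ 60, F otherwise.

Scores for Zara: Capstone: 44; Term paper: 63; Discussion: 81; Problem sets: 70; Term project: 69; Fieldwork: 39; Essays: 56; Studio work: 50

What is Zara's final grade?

F

Fieldwork score 39 < 50: minimum not met.
Weighted total:
  Capstone 44 × 0.09 = 3.96
  Term paper 63 × 0.16 = 10.08
  Discussion 81 × 0.05 = 4.05
  Problem sets 70 × 0.18 = 12.6
  Term project 69 × 0.05 = 3.45
  Fieldwork 39 × 0.23 = 8.97
  Essays 56 × 0.07 = 3.92
  Studio work 50 × 0.17 = 8.5
Sum = 55.53
Because the Fieldwork minimum was not met, the result is F.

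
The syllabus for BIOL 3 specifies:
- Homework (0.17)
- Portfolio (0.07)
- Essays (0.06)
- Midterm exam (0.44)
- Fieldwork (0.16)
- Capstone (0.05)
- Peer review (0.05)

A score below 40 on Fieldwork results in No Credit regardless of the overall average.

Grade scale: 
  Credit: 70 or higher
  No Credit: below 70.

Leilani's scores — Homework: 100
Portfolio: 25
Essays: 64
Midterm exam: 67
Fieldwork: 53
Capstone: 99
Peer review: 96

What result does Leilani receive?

Credit

Fieldwork score 53 ≥ 40: minimum met.
Weighted total:
  Homework 100 × 0.17 = 17
  Portfolio 25 × 0.07 = 1.75
  Essays 64 × 0.06 = 3.84
  Midterm exam 67 × 0.44 = 29.48
  Fieldwork 53 × 0.16 = 8.48
  Capstone 99 × 0.05 = 4.95
  Peer review 96 × 0.05 = 4.8
Sum = 70.3
70.3 ≥ 70 → Credit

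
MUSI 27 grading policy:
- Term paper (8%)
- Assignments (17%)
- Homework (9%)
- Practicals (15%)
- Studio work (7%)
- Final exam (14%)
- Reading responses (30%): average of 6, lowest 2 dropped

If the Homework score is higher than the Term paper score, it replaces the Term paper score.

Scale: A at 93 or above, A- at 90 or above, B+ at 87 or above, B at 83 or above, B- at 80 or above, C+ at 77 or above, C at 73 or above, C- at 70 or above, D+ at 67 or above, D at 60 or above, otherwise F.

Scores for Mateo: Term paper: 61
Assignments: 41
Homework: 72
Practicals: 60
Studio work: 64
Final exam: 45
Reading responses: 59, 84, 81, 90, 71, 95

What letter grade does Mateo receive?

Reading responses: drop 59, 71 → average of remaining 4 = 350/4 = 87.5
Homework (72) > Term paper (61), so Term paper counts as 72.
Weighted total:
  Term paper 72 × 0.08 = 5.76
  Assignments 41 × 0.17 = 6.97
  Homework 72 × 0.09 = 6.48
  Practicals 60 × 0.15 = 9
  Studio work 64 × 0.07 = 4.48
  Final exam 45 × 0.14 = 6.3
  Reading responses 87.5 × 0.3 = 26.25
Sum = 65.24
65.24 is ≥ 60 and < 67 → D

D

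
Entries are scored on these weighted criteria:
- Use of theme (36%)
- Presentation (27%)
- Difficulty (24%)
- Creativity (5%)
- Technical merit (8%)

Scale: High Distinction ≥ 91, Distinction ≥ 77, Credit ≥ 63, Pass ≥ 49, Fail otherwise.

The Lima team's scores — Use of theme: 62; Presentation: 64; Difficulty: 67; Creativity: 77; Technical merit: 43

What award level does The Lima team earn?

Pass

Weighted total:
  Use of theme 62 × 0.36 = 22.32
  Presentation 64 × 0.27 = 17.28
  Difficulty 67 × 0.24 = 16.08
  Creativity 77 × 0.05 = 3.85
  Technical merit 43 × 0.08 = 3.44
Sum = 62.97
62.97 is ≥ 49 and < 63 → Pass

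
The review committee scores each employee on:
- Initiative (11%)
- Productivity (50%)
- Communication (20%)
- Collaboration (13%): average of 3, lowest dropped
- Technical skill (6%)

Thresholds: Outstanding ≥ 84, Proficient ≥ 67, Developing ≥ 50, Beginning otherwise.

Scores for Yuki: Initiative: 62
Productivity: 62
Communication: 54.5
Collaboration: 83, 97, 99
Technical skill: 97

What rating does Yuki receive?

Proficient

Collaboration: drop 83 → average of remaining 2 = 196/2 = 98
Weighted total:
  Initiative 62 × 0.11 = 6.82
  Productivity 62 × 0.5 = 31
  Communication 54.5 × 0.2 = 10.9
  Collaboration 98 × 0.13 = 12.74
  Technical skill 97 × 0.06 = 5.82
Sum = 67.28
67.28 is ≥ 67 and < 84 → Proficient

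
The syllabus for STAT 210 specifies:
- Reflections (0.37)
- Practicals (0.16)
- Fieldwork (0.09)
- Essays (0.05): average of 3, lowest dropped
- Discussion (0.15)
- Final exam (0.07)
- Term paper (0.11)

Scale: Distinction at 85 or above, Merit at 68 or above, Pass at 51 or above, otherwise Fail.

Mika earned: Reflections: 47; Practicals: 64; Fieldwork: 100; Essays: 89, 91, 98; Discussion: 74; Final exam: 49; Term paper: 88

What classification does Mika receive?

Essays: drop 89 → average of remaining 2 = 189/2 = 94.5
Weighted total:
  Reflections 47 × 0.37 = 17.39
  Practicals 64 × 0.16 = 10.24
  Fieldwork 100 × 0.09 = 9
  Essays 94.5 × 0.05 = 4.725
  Discussion 74 × 0.15 = 11.1
  Final exam 49 × 0.07 = 3.43
  Term paper 88 × 0.11 = 9.68
Sum = 65.565
65.565 is ≥ 51 and < 68 → Pass

Pass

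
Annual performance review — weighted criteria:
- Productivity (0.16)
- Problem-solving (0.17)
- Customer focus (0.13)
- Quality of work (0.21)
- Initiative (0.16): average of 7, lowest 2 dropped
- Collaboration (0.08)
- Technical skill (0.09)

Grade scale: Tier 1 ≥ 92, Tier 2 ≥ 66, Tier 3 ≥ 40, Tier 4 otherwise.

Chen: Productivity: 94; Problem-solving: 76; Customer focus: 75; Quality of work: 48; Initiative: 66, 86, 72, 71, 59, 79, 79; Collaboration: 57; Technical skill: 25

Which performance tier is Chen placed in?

Initiative: drop 59, 66 → average of remaining 5 = 387/5 = 77.4
Weighted total:
  Productivity 94 × 0.16 = 15.04
  Problem-solving 76 × 0.17 = 12.92
  Customer focus 75 × 0.13 = 9.75
  Quality of work 48 × 0.21 = 10.08
  Initiative 77.4 × 0.16 = 12.384
  Collaboration 57 × 0.08 = 4.56
  Technical skill 25 × 0.09 = 2.25
Sum = 66.984
66.984 is ≥ 66 and < 92 → Tier 2

Tier 2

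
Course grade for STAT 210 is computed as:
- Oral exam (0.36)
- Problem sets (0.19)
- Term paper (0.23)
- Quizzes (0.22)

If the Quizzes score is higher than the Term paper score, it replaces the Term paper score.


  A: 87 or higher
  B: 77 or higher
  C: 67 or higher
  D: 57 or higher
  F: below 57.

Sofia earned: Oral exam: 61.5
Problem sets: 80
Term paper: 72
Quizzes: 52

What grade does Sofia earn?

D

Quizzes (52) ≤ Term paper (72), so Term paper stays at 72.
Weighted total:
  Oral exam 61.5 × 0.36 = 22.14
  Problem sets 80 × 0.19 = 15.2
  Term paper 72 × 0.23 = 16.56
  Quizzes 52 × 0.22 = 11.44
Sum = 65.34
65.34 is ≥ 57 and < 67 → D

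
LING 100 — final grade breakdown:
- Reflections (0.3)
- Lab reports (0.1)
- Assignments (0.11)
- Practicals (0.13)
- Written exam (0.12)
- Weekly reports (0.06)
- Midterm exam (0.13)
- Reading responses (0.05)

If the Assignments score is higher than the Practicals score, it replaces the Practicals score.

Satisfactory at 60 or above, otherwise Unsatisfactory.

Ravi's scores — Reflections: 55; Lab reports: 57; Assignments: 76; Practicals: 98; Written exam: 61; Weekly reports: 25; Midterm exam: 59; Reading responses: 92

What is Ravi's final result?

Satisfactory

Assignments (76) ≤ Practicals (98), so Practicals stays at 98.
Weighted total:
  Reflections 55 × 0.3 = 16.5
  Lab reports 57 × 0.1 = 5.7
  Assignments 76 × 0.11 = 8.36
  Practicals 98 × 0.13 = 12.74
  Written exam 61 × 0.12 = 7.32
  Weekly reports 25 × 0.06 = 1.5
  Midterm exam 59 × 0.13 = 7.67
  Reading responses 92 × 0.05 = 4.6
Sum = 64.39
64.39 ≥ 60 → Satisfactory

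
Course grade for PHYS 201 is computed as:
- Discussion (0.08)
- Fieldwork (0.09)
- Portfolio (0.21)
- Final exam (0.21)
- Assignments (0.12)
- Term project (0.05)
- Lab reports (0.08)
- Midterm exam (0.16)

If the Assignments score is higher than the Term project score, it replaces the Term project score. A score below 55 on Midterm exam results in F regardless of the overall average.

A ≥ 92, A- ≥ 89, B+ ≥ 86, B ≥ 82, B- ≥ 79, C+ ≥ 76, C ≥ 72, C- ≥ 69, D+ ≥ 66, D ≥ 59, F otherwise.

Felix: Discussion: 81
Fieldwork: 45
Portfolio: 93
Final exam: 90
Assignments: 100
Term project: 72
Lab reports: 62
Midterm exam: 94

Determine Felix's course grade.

B

Assignments (100) > Term project (72), so Term project counts as 100.
Midterm exam score 94 ≥ 55: minimum met.
Weighted total:
  Discussion 81 × 0.08 = 6.48
  Fieldwork 45 × 0.09 = 4.05
  Portfolio 93 × 0.21 = 19.53
  Final exam 90 × 0.21 = 18.9
  Assignments 100 × 0.12 = 12
  Term project 100 × 0.05 = 5
  Lab reports 62 × 0.08 = 4.96
  Midterm exam 94 × 0.16 = 15.04
Sum = 85.96
85.96 is ≥ 82 and < 86 → B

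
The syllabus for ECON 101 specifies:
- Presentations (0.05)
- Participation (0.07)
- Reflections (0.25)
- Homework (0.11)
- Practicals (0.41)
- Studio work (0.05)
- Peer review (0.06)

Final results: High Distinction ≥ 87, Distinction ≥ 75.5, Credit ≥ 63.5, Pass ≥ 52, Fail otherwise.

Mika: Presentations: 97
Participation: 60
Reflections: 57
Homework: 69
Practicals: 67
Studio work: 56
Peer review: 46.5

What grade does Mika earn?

Credit

Weighted total:
  Presentations 97 × 0.05 = 4.85
  Participation 60 × 0.07 = 4.2
  Reflections 57 × 0.25 = 14.25
  Homework 69 × 0.11 = 7.59
  Practicals 67 × 0.41 = 27.47
  Studio work 56 × 0.05 = 2.8
  Peer review 46.5 × 0.06 = 2.79
Sum = 63.95
63.95 is ≥ 63.5 and < 75.5 → Credit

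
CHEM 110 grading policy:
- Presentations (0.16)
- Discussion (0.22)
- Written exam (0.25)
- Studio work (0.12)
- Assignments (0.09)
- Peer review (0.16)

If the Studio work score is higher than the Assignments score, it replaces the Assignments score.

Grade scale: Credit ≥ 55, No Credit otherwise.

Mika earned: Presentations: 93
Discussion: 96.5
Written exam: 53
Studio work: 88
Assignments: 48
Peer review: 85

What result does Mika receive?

Credit

Studio work (88) > Assignments (48), so Assignments counts as 88.
Weighted total:
  Presentations 93 × 0.16 = 14.88
  Discussion 96.5 × 0.22 = 21.23
  Written exam 53 × 0.25 = 13.25
  Studio work 88 × 0.12 = 10.56
  Assignments 88 × 0.09 = 7.92
  Peer review 85 × 0.16 = 13.6
Sum = 81.44
81.44 ≥ 55 → Credit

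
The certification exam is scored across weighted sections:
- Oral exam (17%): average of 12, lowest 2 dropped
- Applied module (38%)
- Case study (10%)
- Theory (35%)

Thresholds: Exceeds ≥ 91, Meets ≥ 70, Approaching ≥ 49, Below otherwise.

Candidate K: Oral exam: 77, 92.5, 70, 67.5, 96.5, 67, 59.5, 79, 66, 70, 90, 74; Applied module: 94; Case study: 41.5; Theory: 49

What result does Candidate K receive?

Oral exam: drop 59.5, 66 → average of remaining 10 = 783.5/10 = 78.35
Weighted total:
  Oral exam 78.35 × 0.17 = 13.3195
  Applied module 94 × 0.38 = 35.72
  Case study 41.5 × 0.1 = 4.15
  Theory 49 × 0.35 = 17.15
Sum = 70.3395
70.3395 is ≥ 70 and < 91 → Meets

Meets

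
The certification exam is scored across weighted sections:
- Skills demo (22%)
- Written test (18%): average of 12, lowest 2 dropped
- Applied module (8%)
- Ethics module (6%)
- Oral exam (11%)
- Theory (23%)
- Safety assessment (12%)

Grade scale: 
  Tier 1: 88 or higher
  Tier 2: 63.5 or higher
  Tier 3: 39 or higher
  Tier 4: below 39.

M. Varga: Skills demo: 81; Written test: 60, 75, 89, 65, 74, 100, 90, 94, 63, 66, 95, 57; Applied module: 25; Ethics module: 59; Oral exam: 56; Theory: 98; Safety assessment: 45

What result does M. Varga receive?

Tier 2

Written test: drop 57, 60 → average of remaining 10 = 811/10 = 81.1
Weighted total:
  Skills demo 81 × 0.22 = 17.82
  Written test 81.1 × 0.18 = 14.598
  Applied module 25 × 0.08 = 2
  Ethics module 59 × 0.06 = 3.54
  Oral exam 56 × 0.11 = 6.16
  Theory 98 × 0.23 = 22.54
  Safety assessment 45 × 0.12 = 5.4
Sum = 72.058
72.058 is ≥ 63.5 and < 88 → Tier 2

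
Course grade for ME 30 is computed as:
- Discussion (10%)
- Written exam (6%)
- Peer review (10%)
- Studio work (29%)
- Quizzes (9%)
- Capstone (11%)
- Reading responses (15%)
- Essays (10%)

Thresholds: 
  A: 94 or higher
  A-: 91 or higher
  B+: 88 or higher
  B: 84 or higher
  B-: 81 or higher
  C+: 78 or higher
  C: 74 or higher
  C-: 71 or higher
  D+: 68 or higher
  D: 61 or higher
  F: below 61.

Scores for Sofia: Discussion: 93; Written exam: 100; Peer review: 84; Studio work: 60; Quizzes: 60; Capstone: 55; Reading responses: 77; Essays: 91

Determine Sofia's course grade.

C-

Weighted total:
  Discussion 93 × 0.1 = 9.3
  Written exam 100 × 0.06 = 6
  Peer review 84 × 0.1 = 8.4
  Studio work 60 × 0.29 = 17.4
  Quizzes 60 × 0.09 = 5.4
  Capstone 55 × 0.11 = 6.05
  Reading responses 77 × 0.15 = 11.55
  Essays 91 × 0.1 = 9.1
Sum = 73.2
73.2 is ≥ 71 and < 74 → C-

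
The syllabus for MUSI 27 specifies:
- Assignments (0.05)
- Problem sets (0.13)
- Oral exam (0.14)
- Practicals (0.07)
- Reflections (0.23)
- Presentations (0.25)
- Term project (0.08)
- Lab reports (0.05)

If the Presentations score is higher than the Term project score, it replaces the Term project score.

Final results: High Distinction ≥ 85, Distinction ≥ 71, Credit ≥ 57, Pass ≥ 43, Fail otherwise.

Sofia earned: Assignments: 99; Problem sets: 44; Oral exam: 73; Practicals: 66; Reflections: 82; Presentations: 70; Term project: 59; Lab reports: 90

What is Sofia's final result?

Presentations (70) > Term project (59), so Term project counts as 70.
Weighted total:
  Assignments 99 × 0.05 = 4.95
  Problem sets 44 × 0.13 = 5.72
  Oral exam 73 × 0.14 = 10.22
  Practicals 66 × 0.07 = 4.62
  Reflections 82 × 0.23 = 18.86
  Presentations 70 × 0.25 = 17.5
  Term project 70 × 0.08 = 5.6
  Lab reports 90 × 0.05 = 4.5
Sum = 71.97
71.97 is ≥ 71 and < 85 → Distinction

Distinction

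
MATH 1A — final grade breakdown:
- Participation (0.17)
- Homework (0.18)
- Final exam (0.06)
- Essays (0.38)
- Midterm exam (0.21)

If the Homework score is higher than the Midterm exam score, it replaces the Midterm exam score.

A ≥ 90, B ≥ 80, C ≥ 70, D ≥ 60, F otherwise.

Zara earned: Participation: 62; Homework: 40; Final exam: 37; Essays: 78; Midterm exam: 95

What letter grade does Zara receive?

D

Homework (40) ≤ Midterm exam (95), so Midterm exam stays at 95.
Weighted total:
  Participation 62 × 0.17 = 10.54
  Homework 40 × 0.18 = 7.2
  Final exam 37 × 0.06 = 2.22
  Essays 78 × 0.38 = 29.64
  Midterm exam 95 × 0.21 = 19.95
Sum = 69.55
69.55 is ≥ 60 and < 70 → D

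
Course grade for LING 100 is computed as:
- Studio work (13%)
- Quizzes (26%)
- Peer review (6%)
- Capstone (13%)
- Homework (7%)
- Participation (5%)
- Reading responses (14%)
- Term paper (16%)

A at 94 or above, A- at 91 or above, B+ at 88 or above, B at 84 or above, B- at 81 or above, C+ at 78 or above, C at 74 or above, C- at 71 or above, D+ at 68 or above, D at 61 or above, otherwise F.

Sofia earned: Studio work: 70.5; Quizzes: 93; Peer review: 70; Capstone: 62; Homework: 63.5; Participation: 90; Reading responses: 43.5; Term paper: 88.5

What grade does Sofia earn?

C

Weighted total:
  Studio work 70.5 × 0.13 = 9.165
  Quizzes 93 × 0.26 = 24.18
  Peer review 70 × 0.06 = 4.2
  Capstone 62 × 0.13 = 8.06
  Homework 63.5 × 0.07 = 4.445
  Participation 90 × 0.05 = 4.5
  Reading responses 43.5 × 0.14 = 6.09
  Term paper 88.5 × 0.16 = 14.16
Sum = 74.8
74.8 is ≥ 74 and < 78 → C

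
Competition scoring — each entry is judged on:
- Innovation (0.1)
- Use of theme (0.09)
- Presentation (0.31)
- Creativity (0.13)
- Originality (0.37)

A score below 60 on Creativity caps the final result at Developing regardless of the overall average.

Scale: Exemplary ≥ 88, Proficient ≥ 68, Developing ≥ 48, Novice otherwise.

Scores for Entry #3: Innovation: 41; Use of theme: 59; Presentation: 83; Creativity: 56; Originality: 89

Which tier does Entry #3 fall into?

Creativity score 56 < 60: minimum not met.
Weighted total:
  Innovation 41 × 0.1 = 4.1
  Use of theme 59 × 0.09 = 5.31
  Presentation 83 × 0.31 = 25.73
  Creativity 56 × 0.13 = 7.28
  Originality 89 × 0.37 = 32.93
Sum = 75.35
75.35 would be Proficient; cap at Developing applies → Developing.

Developing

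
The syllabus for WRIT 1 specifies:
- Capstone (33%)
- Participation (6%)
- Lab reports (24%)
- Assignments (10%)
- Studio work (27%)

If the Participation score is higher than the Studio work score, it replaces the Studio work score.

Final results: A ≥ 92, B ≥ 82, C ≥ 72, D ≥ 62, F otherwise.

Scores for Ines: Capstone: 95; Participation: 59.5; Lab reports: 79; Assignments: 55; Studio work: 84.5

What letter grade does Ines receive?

Participation (59.5) ≤ Studio work (84.5), so Studio work stays at 84.5.
Weighted total:
  Capstone 95 × 0.33 = 31.35
  Participation 59.5 × 0.06 = 3.57
  Lab reports 79 × 0.24 = 18.96
  Assignments 55 × 0.1 = 5.5
  Studio work 84.5 × 0.27 = 22.815
Sum = 82.195
82.195 is ≥ 82 and < 92 → B

B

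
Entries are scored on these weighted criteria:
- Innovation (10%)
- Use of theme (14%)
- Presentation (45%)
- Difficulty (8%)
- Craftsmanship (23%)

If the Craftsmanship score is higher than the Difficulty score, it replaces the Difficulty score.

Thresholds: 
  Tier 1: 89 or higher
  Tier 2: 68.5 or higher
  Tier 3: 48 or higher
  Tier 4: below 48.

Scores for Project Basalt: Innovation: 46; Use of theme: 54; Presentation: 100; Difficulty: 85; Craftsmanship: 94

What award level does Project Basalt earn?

Tier 2

Craftsmanship (94) > Difficulty (85), so Difficulty counts as 94.
Weighted total:
  Innovation 46 × 0.1 = 4.6
  Use of theme 54 × 0.14 = 7.56
  Presentation 100 × 0.45 = 45
  Difficulty 94 × 0.08 = 7.52
  Craftsmanship 94 × 0.23 = 21.62
Sum = 86.3
86.3 is ≥ 68.5 and < 89 → Tier 2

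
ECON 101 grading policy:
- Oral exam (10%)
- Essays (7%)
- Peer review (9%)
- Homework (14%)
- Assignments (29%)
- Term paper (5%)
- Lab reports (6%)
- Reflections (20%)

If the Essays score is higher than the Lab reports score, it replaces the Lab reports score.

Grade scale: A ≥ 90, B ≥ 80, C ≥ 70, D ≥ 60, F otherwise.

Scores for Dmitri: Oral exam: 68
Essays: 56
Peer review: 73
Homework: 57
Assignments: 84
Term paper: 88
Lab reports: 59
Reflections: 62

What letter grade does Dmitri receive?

Essays (56) ≤ Lab reports (59), so Lab reports stays at 59.
Weighted total:
  Oral exam 68 × 0.1 = 6.8
  Essays 56 × 0.07 = 3.92
  Peer review 73 × 0.09 = 6.57
  Homework 57 × 0.14 = 7.98
  Assignments 84 × 0.29 = 24.36
  Term paper 88 × 0.05 = 4.4
  Lab reports 59 × 0.06 = 3.54
  Reflections 62 × 0.2 = 12.4
Sum = 69.97
69.97 is ≥ 60 and < 70 → D

D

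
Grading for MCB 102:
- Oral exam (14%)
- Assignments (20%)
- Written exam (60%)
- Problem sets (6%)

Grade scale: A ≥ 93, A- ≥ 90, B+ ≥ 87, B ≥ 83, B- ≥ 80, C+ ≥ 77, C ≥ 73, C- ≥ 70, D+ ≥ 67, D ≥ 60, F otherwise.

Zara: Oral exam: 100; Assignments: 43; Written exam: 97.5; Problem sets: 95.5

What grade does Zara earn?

Weighted total:
  Oral exam 100 × 0.14 = 14
  Assignments 43 × 0.2 = 8.6
  Written exam 97.5 × 0.6 = 58.5
  Problem sets 95.5 × 0.06 = 5.73
Sum = 86.83
86.83 is ≥ 83 and < 87 → B

B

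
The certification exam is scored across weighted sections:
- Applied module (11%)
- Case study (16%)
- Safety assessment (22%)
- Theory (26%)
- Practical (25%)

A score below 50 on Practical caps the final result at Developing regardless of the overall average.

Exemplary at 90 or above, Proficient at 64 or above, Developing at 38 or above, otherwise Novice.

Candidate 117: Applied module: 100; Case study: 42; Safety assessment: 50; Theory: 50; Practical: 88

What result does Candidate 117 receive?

Developing

Practical score 88 ≥ 50: minimum met.
Weighted total:
  Applied module 100 × 0.11 = 11
  Case study 42 × 0.16 = 6.72
  Safety assessment 50 × 0.22 = 11
  Theory 50 × 0.26 = 13
  Practical 88 × 0.25 = 22
Sum = 63.72
63.72 is ≥ 38 and < 64 → Developing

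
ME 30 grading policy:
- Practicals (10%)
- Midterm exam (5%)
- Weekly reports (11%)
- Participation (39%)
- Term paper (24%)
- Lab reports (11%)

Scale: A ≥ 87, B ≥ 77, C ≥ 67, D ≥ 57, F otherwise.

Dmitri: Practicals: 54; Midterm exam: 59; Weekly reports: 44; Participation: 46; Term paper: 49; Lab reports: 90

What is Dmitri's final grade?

F

Weighted total:
  Practicals 54 × 0.1 = 5.4
  Midterm exam 59 × 0.05 = 2.95
  Weekly reports 44 × 0.11 = 4.84
  Participation 46 × 0.39 = 17.94
  Term paper 49 × 0.24 = 11.76
  Lab reports 90 × 0.11 = 9.9
Sum = 52.79
52.79 < 57 → F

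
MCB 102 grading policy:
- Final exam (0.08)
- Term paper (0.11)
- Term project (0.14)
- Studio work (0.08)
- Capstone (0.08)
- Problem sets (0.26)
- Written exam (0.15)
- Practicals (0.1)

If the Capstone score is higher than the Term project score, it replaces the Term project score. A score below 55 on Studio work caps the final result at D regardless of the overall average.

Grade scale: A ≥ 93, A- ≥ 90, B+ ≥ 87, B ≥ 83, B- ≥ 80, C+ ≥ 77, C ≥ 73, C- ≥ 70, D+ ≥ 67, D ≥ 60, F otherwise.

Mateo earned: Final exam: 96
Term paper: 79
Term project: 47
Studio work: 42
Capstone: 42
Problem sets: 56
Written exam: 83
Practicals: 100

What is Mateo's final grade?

D

Capstone (42) ≤ Term project (47), so Term project stays at 47.
Studio work score 42 < 55: minimum not met.
Weighted total:
  Final exam 96 × 0.08 = 7.68
  Term paper 79 × 0.11 = 8.69
  Term project 47 × 0.14 = 6.58
  Studio work 42 × 0.08 = 3.36
  Capstone 42 × 0.08 = 3.36
  Problem sets 56 × 0.26 = 14.56
  Written exam 83 × 0.15 = 12.45
  Practicals 100 × 0.1 = 10
Sum = 66.68
66.68 would be D; cap at D applies → D.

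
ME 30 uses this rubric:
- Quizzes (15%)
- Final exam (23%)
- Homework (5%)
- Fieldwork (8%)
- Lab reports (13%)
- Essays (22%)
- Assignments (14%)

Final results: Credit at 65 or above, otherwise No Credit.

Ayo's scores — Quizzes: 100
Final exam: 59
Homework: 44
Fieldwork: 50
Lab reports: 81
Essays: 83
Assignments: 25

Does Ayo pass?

Weighted total:
  Quizzes 100 × 0.15 = 15
  Final exam 59 × 0.23 = 13.57
  Homework 44 × 0.05 = 2.2
  Fieldwork 50 × 0.08 = 4
  Lab reports 81 × 0.13 = 10.53
  Essays 83 × 0.22 = 18.26
  Assignments 25 × 0.14 = 3.5
Sum = 67.06
67.06 ≥ 65 → Credit

Credit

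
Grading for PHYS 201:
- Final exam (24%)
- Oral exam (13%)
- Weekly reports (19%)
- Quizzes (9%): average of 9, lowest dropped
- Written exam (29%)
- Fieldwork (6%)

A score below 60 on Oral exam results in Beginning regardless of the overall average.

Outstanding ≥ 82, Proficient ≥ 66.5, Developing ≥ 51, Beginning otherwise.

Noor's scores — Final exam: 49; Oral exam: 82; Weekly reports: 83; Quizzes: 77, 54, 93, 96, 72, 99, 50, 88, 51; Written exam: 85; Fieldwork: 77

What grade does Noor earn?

Proficient

Quizzes: drop 50 → average of remaining 8 = 630/8 = 78.75
Oral exam score 82 ≥ 60: minimum met.
Weighted total:
  Final exam 49 × 0.24 = 11.76
  Oral exam 82 × 0.13 = 10.66
  Weekly reports 83 × 0.19 = 15.77
  Quizzes 78.75 × 0.09 = 7.0875
  Written exam 85 × 0.29 = 24.65
  Fieldwork 77 × 0.06 = 4.62
Sum = 74.5475
74.5475 is ≥ 66.5 and < 82 → Proficient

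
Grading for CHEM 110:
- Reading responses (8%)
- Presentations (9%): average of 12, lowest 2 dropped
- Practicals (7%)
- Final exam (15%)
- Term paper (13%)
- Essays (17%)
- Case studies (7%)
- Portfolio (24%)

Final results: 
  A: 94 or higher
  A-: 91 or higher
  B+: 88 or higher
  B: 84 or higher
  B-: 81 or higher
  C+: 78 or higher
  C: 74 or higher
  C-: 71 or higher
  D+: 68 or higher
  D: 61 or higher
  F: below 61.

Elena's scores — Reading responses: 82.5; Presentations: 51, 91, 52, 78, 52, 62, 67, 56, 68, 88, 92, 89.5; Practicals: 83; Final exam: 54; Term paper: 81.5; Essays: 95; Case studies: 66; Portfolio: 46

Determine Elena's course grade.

Presentations: drop 51, 52 → average of remaining 10 = 743.5/10 = 74.35
Weighted total:
  Reading responses 82.5 × 0.08 = 6.6
  Presentations 74.35 × 0.09 = 6.6915
  Practicals 83 × 0.07 = 5.81
  Final exam 54 × 0.15 = 8.1
  Term paper 81.5 × 0.13 = 10.595
  Essays 95 × 0.17 = 16.15
  Case studies 66 × 0.07 = 4.62
  Portfolio 46 × 0.24 = 11.04
Sum = 69.6065
69.6065 is ≥ 68 and < 71 → D+

D+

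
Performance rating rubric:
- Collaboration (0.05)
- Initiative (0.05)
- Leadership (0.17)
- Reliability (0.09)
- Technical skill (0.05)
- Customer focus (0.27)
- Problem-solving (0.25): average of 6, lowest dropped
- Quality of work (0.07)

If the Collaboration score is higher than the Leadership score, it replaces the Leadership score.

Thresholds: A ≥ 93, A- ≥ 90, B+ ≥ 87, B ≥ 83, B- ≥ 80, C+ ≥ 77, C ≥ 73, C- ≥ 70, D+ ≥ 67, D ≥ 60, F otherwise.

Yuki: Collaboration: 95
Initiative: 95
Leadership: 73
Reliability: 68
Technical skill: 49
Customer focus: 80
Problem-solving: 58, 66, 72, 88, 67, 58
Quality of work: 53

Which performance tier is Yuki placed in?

C+

Problem-solving: drop 58 → average of remaining 5 = 351/5 = 70.2
Collaboration (95) > Leadership (73), so Leadership counts as 95.
Weighted total:
  Collaboration 95 × 0.05 = 4.75
  Initiative 95 × 0.05 = 4.75
  Leadership 95 × 0.17 = 16.15
  Reliability 68 × 0.09 = 6.12
  Technical skill 49 × 0.05 = 2.45
  Customer focus 80 × 0.27 = 21.6
  Problem-solving 70.2 × 0.25 = 17.55
  Quality of work 53 × 0.07 = 3.71
Sum = 77.08
77.08 is ≥ 77 and < 80 → C+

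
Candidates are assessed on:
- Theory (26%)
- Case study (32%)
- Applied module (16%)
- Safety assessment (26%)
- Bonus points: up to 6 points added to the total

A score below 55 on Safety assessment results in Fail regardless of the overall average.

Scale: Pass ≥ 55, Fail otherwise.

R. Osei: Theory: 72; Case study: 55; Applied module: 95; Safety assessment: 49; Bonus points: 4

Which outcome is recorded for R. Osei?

Fail

Safety assessment score 49 < 55: minimum not met.
Weighted total:
  Theory 72 × 0.26 = 18.72
  Case study 55 × 0.32 = 17.6
  Applied module 95 × 0.16 = 15.2
  Safety assessment 49 × 0.26 = 12.74
Sum = 64.26
Bonus points: 64.26 + 4 = 68.26
Because the Safety assessment minimum was not met, the result is Fail.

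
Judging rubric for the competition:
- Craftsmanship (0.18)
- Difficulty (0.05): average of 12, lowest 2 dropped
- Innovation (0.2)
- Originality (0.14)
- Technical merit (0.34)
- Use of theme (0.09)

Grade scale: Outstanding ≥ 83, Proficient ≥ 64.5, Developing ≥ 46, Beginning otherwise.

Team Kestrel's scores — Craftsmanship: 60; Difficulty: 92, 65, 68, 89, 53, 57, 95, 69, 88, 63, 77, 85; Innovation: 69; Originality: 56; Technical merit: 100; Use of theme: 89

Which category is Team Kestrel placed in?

Proficient

Difficulty: drop 53, 57 → average of remaining 10 = 791/10 = 79.1
Weighted total:
  Craftsmanship 60 × 0.18 = 10.8
  Difficulty 79.1 × 0.05 = 3.955
  Innovation 69 × 0.2 = 13.8
  Originality 56 × 0.14 = 7.84
  Technical merit 100 × 0.34 = 34
  Use of theme 89 × 0.09 = 8.01
Sum = 78.405
78.405 is ≥ 64.5 and < 83 → Proficient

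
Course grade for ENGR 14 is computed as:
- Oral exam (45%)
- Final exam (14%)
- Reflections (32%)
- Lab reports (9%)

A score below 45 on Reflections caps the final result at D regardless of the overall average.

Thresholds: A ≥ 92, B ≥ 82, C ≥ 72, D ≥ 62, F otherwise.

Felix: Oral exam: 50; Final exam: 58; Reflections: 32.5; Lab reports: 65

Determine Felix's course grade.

F

Reflections score 32.5 < 45: minimum not met.
Weighted total:
  Oral exam 50 × 0.45 = 22.5
  Final exam 58 × 0.14 = 8.12
  Reflections 32.5 × 0.32 = 10.4
  Lab reports 65 × 0.09 = 5.85
Sum = 46.87
46.87 would be F; cap at D applies → F.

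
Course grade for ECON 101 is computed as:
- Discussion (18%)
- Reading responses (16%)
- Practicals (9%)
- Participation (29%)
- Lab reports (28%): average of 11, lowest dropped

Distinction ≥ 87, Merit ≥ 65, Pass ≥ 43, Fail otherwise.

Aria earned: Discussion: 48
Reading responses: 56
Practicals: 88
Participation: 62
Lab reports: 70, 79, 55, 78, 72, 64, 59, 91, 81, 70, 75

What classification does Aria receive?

Lab reports: drop 55 → average of remaining 10 = 739/10 = 73.9
Weighted total:
  Discussion 48 × 0.18 = 8.64
  Reading responses 56 × 0.16 = 8.96
  Practicals 88 × 0.09 = 7.92
  Participation 62 × 0.29 = 17.98
  Lab reports 73.9 × 0.28 = 20.692
Sum = 64.192
64.192 is ≥ 43 and < 65 → Pass

Pass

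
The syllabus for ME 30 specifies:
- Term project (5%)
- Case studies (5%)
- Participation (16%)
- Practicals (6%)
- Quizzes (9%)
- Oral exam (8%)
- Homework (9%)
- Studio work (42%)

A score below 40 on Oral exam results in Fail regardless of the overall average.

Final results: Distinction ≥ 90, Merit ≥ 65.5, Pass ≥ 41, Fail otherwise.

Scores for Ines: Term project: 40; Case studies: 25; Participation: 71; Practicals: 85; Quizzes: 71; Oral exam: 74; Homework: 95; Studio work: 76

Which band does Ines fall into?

Merit

Oral exam score 74 ≥ 40: minimum met.
Weighted total:
  Term project 40 × 0.05 = 2
  Case studies 25 × 0.05 = 1.25
  Participation 71 × 0.16 = 11.36
  Practicals 85 × 0.06 = 5.1
  Quizzes 71 × 0.09 = 6.39
  Oral exam 74 × 0.08 = 5.92
  Homework 95 × 0.09 = 8.55
  Studio work 76 × 0.42 = 31.92
Sum = 72.49
72.49 is ≥ 65.5 and < 90 → Merit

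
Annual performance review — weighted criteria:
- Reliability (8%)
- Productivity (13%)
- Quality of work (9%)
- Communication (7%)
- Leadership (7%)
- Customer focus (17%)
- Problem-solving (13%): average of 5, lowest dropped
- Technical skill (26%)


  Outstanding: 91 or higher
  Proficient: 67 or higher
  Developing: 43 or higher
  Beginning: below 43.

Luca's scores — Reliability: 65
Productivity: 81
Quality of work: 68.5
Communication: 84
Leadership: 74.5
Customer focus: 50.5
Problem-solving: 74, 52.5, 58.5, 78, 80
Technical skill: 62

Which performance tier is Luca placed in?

Proficient

Problem-solving: drop 52.5 → average of remaining 4 = 290.5/4 = 72.625
Weighted total:
  Reliability 65 × 0.08 = 5.2
  Productivity 81 × 0.13 = 10.53
  Quality of work 68.5 × 0.09 = 6.165
  Communication 84 × 0.07 = 5.88
  Leadership 74.5 × 0.07 = 5.215
  Customer focus 50.5 × 0.17 = 8.585
  Problem-solving 72.625 × 0.13 = 9.44125
  Technical skill 62 × 0.26 = 16.12
Sum = 67.13625
67.13625 is ≥ 67 and < 91 → Proficient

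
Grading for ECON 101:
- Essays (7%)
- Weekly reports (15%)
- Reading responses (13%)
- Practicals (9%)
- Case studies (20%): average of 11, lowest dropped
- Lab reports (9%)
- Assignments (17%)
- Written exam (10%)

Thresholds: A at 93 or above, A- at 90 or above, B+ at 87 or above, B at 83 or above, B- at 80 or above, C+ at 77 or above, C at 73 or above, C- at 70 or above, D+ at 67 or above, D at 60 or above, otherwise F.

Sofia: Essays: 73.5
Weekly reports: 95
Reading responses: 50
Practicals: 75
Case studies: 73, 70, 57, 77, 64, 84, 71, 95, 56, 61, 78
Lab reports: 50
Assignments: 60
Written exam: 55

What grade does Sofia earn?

D+

Case studies: drop 56 → average of remaining 10 = 730/10 = 73
Weighted total:
  Essays 73.5 × 0.07 = 5.145
  Weekly reports 95 × 0.15 = 14.25
  Reading responses 50 × 0.13 = 6.5
  Practicals 75 × 0.09 = 6.75
  Case studies 73 × 0.2 = 14.6
  Lab reports 50 × 0.09 = 4.5
  Assignments 60 × 0.17 = 10.2
  Written exam 55 × 0.1 = 5.5
Sum = 67.445
67.445 is ≥ 67 and < 70 → D+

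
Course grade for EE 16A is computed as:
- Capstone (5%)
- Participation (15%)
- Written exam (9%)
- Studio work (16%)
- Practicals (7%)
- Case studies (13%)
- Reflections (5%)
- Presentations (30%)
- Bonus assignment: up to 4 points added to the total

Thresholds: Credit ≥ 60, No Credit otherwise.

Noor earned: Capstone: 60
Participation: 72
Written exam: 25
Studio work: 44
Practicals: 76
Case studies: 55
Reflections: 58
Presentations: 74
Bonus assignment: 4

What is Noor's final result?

Weighted total:
  Capstone 60 × 0.05 = 3
  Participation 72 × 0.15 = 10.8
  Written exam 25 × 0.09 = 2.25
  Studio work 44 × 0.16 = 7.04
  Practicals 76 × 0.07 = 5.32
  Case studies 55 × 0.13 = 7.15
  Reflections 58 × 0.05 = 2.9
  Presentations 74 × 0.3 = 22.2
Sum = 60.66
Bonus assignment: 60.66 + 4 = 64.66
64.66 ≥ 60 → Credit

Credit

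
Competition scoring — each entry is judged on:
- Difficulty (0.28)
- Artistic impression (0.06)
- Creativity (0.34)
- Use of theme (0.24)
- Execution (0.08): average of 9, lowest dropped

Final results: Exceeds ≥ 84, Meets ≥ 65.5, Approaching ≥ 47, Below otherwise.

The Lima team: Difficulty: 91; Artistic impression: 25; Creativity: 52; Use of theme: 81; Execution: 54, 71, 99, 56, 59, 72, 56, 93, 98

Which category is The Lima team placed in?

Meets

Execution: drop 54 → average of remaining 8 = 604/8 = 75.5
Weighted total:
  Difficulty 91 × 0.28 = 25.48
  Artistic impression 25 × 0.06 = 1.5
  Creativity 52 × 0.34 = 17.68
  Use of theme 81 × 0.24 = 19.44
  Execution 75.5 × 0.08 = 6.04
Sum = 70.14
70.14 is ≥ 65.5 and < 84 → Meets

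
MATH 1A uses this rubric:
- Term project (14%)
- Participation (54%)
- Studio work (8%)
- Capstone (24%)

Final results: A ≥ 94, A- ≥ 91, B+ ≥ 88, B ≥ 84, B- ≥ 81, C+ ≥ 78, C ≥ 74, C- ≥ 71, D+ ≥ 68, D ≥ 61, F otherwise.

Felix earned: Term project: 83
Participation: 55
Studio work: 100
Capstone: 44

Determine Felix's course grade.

Weighted total:
  Term project 83 × 0.14 = 11.62
  Participation 55 × 0.54 = 29.7
  Studio work 100 × 0.08 = 8
  Capstone 44 × 0.24 = 10.56
Sum = 59.88
59.88 < 61 → F

F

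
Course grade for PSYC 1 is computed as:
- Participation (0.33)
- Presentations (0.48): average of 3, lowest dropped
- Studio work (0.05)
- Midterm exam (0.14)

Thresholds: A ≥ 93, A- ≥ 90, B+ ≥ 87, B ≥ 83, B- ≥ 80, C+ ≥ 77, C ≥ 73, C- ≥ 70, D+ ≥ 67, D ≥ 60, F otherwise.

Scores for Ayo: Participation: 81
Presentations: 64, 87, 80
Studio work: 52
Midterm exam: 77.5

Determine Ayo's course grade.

Presentations: drop 64 → average of remaining 2 = 167/2 = 83.5
Weighted total:
  Participation 81 × 0.33 = 26.73
  Presentations 83.5 × 0.48 = 40.08
  Studio work 52 × 0.05 = 2.6
  Midterm exam 77.5 × 0.14 = 10.85
Sum = 80.26
80.26 is ≥ 80 and < 83 → B-

B-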